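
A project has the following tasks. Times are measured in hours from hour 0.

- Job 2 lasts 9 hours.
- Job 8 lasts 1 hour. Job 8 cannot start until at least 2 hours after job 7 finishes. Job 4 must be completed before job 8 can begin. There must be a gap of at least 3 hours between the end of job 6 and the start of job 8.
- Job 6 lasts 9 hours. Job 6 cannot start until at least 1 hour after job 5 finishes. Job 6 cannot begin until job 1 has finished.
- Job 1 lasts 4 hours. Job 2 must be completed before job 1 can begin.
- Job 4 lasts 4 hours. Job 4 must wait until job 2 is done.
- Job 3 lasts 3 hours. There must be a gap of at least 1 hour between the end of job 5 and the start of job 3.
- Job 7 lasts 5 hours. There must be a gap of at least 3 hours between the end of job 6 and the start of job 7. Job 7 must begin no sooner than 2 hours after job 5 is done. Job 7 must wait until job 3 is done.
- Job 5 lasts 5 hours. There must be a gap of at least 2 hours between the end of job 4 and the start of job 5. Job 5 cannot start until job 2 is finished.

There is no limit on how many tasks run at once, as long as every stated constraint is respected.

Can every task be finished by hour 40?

Job 2 has no prerequisites, so it starts at hour 0 and finishes at hour 9.
Job 4 waits on job 2 (finishes hour 9), so it starts at hour 9 and finishes at 9 + 4 = hour 13.
Job 5 cannot start until job 4 (finishes hour 13, plus 2-hour gap → hour 15); job 2 (finishes hour 9). The controlling bound is hour 15, so job 5 finishes at 15 + 5 = hour 20.
After job 5 (finishes hour 20, plus 1-hour gap → hour 21), job 3 can start at hour 21 and finishes at hour 24.
Job 1 waits on job 2 (finishes hour 9), so it starts at hour 9 and finishes at 9 + 4 = hour 13.
Job 6 has to wait for job 5 (finishes hour 20, plus 1-hour gap → hour 21); job 1 (finishes hour 13). The latest of these is hour 21, so job 6 runs hour 21 to 21 + 9 = hour 30.
Job 7 cannot start until job 6 (finishes hour 30, plus 3-hour gap → hour 33); job 5 (finishes hour 20, plus 2-hour gap → hour 22); job 3 (finishes hour 24). The controlling bound is hour 33, so job 7 finishes at 33 + 5 = hour 38.
Job 8 cannot start until job 7 (finishes hour 38, plus 2-hour gap → hour 40); job 4 (finishes hour 13); job 6 (finishes hour 30, plus 3-hour gap → hour 33). The controlling bound is hour 40, so job 8 finishes at 40 + 1 = hour 41.
The earliest everything can be done is hour 41, which is after the deadline of 40, so it is not possible.

No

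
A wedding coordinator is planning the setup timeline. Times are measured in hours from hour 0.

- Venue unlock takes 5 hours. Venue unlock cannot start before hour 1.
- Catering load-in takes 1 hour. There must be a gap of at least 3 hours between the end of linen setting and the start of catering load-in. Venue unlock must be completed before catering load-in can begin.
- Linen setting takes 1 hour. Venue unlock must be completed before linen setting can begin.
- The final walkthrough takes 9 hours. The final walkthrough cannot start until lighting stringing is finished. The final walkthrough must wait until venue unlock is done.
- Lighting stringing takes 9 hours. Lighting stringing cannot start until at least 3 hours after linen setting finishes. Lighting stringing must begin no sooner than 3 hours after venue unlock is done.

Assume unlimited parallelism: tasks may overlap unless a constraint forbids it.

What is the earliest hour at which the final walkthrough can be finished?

28

Venue unlock waits on its own release at hour 1, so it starts at hour 1 and finishes at 1 + 5 = hour 6.
Linen setting waits on venue unlock (finishes hour 6), so it starts at hour 6 and finishes at 6 + 1 = hour 7.
Lighting stringing has to wait for linen setting (finishes hour 7, plus 3-hour gap → hour 10); venue unlock (finishes hour 6, plus 3-hour gap → hour 9). The latest of these is hour 10, so lighting stringing runs hour 10 to 10 + 9 = hour 19.
The final walkthrough cannot start until lighting stringing (finishes hour 19); venue unlock (finishes hour 6). The controlling bound is hour 19, so the final walkthrough finishes at 19 + 9 = hour 28.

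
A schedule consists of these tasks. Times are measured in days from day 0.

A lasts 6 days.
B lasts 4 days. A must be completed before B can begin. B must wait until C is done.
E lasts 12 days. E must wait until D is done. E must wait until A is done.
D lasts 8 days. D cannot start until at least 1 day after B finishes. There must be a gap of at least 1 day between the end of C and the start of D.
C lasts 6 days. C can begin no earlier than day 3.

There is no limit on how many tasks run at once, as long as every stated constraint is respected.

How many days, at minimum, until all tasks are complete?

34

C cannot begin until its own release at day 3. It runs from day 3 to 3 + 6 = day 9.
Nothing blocks A, so it runs from day 0 to day 6.
B needs all of A (finishes day 6); C (finishes day 9). That puts its earliest start at day 9; it finishes at 9 + 4 = day 13.
D needs all of B (finishes day 13, plus 1-day gap → day 14); C (finishes day 9, plus 1-day gap → day 10). That puts its earliest start at day 14; it finishes at 14 + 8 = day 22.
E cannot start until D (finishes day 22); A (finishes day 6). The controlling bound is day 22, so E finishes at 22 + 12 = day 34.
All tasks are finished once the last one completes. Finish times: A at 6, B at 13, C at 9, D at 22, E at 34. The latest is day 34.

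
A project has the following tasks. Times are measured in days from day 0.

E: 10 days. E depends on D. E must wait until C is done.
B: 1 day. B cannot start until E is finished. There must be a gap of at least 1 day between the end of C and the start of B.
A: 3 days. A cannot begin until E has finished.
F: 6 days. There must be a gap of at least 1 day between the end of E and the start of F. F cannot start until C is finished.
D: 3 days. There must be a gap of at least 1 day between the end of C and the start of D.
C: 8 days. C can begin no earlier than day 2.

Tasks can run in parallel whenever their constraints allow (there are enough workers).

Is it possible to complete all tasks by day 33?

Yes

C cannot begin until its own release at day 2. It runs from day 2 to 2 + 8 = day 10.
D waits on C (finishes day 10, plus 1-day gap → day 11), so it starts at day 11 and finishes at 11 + 3 = day 14.
E cannot start until D (finishes day 14); C (finishes day 10). The controlling bound is day 14, so E finishes at 14 + 10 = day 24.
F needs all of E (finishes day 24, plus 1-day gap → day 25); C (finishes day 10). That puts its earliest start at day 25; it finishes at 25 + 6 = day 31.
B cannot start until E (finishes day 24); C (finishes day 10, plus 1-day gap → day 11). The controlling bound is day 24, so B finishes at 24 + 1 = day 25.
After E (finishes day 24), A can start at day 24 and finishes at day 27.
Every task is finished by day 31, which is no later than the deadline of 33, so the schedule is feasible.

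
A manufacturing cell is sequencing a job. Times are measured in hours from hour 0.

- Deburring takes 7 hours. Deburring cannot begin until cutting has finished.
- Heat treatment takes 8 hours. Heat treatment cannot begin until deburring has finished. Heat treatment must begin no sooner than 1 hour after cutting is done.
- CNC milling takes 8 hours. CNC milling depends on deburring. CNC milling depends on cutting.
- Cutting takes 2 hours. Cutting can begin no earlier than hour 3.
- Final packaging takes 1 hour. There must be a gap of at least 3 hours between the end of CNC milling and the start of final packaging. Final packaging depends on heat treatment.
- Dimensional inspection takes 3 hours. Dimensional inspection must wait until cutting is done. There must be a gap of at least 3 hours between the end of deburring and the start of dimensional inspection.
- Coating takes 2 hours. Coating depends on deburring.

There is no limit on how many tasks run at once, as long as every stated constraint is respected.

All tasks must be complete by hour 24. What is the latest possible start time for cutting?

3

Nothing follows final packaging; the deadline of hour 24 is its only limit. It must start by 24 − 1 = hour 23.
Since final packaging (must start by hour 23, minus 3-hour gap → hour 20) depends on it, CNC milling must finish by hour 20. Backing off its 8-hour duration gives a latest start of hour 12.
Heat treatment has to be done before final packaging (must start by hour 23). That means finishing by hour 23, i.e. starting by 23 − 8 = hour 15.
Nothing follows dimensional inspection; the deadline of hour 24 is its only limit. It must start by 24 − 3 = hour 21.
Coating has no dependents, so it just needs to finish by hour 24. Starting by 24 − 2 = hour 22 achieves that.
Deburring has several dependents: CNC milling (must start by hour 12); heat treatment (must start by hour 15); dimensional inspection (must start by hour 21, minus 3-hour gap → hour 18); coating (must start by hour 22). The earliest of those limits is hour 12, so deburring must start by 12 − 7 = hour 5.
Cutting has several dependents: deburring (must start by hour 5); CNC milling (must start by hour 12); heat treatment (must start by hour 15, minus 1-hour gap → hour 14); dimensional inspection (must start by hour 21). The earliest of those limits is hour 5, so cutting must start by 5 − 2 = hour 3.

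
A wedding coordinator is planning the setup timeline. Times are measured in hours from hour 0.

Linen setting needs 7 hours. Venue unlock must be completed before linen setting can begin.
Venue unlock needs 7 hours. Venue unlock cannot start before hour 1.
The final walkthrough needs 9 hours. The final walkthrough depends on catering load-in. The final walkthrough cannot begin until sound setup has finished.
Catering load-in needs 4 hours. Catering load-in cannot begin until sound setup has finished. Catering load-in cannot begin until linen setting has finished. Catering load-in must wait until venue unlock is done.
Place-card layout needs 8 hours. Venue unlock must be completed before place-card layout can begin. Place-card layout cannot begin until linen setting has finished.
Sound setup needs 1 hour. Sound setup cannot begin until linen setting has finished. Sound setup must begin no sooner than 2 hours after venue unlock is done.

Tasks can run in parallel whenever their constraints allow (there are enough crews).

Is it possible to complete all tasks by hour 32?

Yes

Venue unlock cannot begin until its own release at hour 1. It runs from hour 1 to 1 + 7 = hour 8.
Linen setting waits on venue unlock (finishes hour 8), so it starts at hour 8 and finishes at 8 + 7 = hour 15.
Place-card layout cannot start until venue unlock (finishes hour 8); linen setting (finishes hour 15). The controlling bound is hour 15, so place-card layout finishes at 15 + 8 = hour 23.
For sound setup: linen setting (finishes hour 15); venue unlock (finishes hour 8, plus 2-hour gap → hour 10). Taking the maximum gives a start of hour 15, and it finishes at 15 + 1 = hour 16.
Catering load-in has to wait for sound setup (finishes hour 16); linen setting (finishes hour 15); venue unlock (finishes hour 8). The latest of these is hour 16, so catering load-in runs hour 16 to 16 + 4 = hour 20.
The final walkthrough has to wait for catering load-in (finishes hour 20); sound setup (finishes hour 16). The latest of these is hour 20, so the final walkthrough runs hour 20 to 20 + 9 = hour 29.
Every task is finished by hour 29, which is no later than the deadline of 32, so the schedule is feasible.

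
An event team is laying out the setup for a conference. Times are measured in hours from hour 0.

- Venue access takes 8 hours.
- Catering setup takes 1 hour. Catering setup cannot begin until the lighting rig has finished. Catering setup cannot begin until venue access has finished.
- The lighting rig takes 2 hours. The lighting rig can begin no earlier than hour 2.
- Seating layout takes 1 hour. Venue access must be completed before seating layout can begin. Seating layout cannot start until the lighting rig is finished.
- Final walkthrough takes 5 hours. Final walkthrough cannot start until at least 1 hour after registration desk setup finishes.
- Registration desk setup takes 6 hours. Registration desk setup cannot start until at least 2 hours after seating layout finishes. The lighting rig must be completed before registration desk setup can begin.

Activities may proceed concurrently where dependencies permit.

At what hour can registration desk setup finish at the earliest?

17

After its own release at hour 2, the lighting rig can start at hour 2 and finishes at hour 4.
Nothing blocks venue access, so it runs from hour 0 to hour 8.
Seating layout has to wait for venue access (finishes hour 8); the lighting rig (finishes hour 4). The latest of these is hour 8, so seating layout runs hour 8 to 8 + 1 = hour 9.
For registration desk setup: seating layout (finishes hour 9, plus 2-hour gap → hour 11); the lighting rig (finishes hour 4). Taking the maximum gives a start of hour 11, and it finishes at 11 + 6 = hour 17.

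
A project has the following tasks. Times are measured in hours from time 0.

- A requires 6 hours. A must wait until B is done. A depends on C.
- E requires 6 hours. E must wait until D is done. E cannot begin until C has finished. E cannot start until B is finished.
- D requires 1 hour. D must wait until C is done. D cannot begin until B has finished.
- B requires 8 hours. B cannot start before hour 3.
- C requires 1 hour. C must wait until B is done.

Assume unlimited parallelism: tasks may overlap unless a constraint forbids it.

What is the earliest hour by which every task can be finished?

19

B waits on its own release at hour 3, so it starts at hour 3 and finishes at 3 + 8 = hour 11.
C waits on B (finishes hour 11), so it starts at hour 11 and finishes at 11 + 1 = hour 12.
For D: C (finishes hour 12); B (finishes hour 11). Taking the maximum gives a start of hour 12, and it finishes at 12 + 1 = hour 13.
For E: D (finishes hour 13); C (finishes hour 12); B (finishes hour 11). Taking the maximum gives a start of hour 13, and it finishes at 13 + 6 = hour 19.
A needs all of B (finishes hour 11); C (finishes hour 12). That puts its earliest start at hour 12; it finishes at 12 + 6 = hour 18.
All tasks are finished once the last one completes. Finish times: A at 18, B at 11, C at 12, D at 13, E at 19. The latest is hour 19.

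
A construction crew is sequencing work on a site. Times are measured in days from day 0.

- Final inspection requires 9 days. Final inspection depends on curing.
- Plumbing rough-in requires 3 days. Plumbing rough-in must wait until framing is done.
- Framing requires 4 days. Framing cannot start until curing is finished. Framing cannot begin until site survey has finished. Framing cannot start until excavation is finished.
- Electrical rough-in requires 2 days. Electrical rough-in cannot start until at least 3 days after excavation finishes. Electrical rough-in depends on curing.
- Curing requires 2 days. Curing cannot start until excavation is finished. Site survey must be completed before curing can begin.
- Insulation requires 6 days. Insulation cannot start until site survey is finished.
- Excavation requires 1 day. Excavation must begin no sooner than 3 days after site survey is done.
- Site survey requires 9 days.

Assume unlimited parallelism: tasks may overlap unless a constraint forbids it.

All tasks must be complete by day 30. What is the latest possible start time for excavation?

18

Plumbing rough-in must finish by day 30; it takes 3 days, so it must start by 30 − 3 = day 27.
Since plumbing rough-in (must start by day 27) depends on it, framing must finish by day 27. Backing off its 4-day duration gives a latest start of day 23.
Electrical rough-in has no dependents, so it just needs to finish by day 30. Starting by 30 − 2 = day 28 achieves that.
Final inspection must finish by day 30; it takes 9 days, so it must start by 30 − 9 = day 21.
Curing must finish in time for framing (must start by day 23); electrical rough-in (must start by day 28); final inspection (must start by day 21). The tightest is day 21, so curing must start by 21 − 2 = day 19.
Excavation has several dependents: curing (must start by day 19); framing (must start by day 23); electrical rough-in (must start by day 28, minus 3-day gap → day 25). The earliest of those limits is day 19, so excavation must start by 19 − 1 = day 18.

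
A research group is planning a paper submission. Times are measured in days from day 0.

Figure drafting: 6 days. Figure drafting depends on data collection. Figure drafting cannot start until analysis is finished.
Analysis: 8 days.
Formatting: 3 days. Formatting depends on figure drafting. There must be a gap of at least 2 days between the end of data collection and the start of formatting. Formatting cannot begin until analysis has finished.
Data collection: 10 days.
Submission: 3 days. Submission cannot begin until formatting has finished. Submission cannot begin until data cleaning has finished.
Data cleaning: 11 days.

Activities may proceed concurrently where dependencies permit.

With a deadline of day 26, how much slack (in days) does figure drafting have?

4

Analysis has no prerequisites, so it starts at day 0 and finishes at day 8.
Data collection can start immediately at day 0; it finishes at day 10.
Figure drafting needs all of data collection (finishes day 10); analysis (finishes day 8). That puts its earliest start at day 10; it finishes at 10 + 6 = day 16.

Working backward from the deadline:
Submission must finish by day 26; it takes 3 days, so it must start by 26 − 3 = day 23.
Formatting feeds into submission (must start by day 23); so formatting must finish by day 23 and therefore start by day 20.
Figure drafting must finish before formatting (must start by day 20). With a 6-day duration, figure drafting must start by 20 − 6 = day 14.
So figure drafting can start as early as day 10 and as late as day 14, giving 14 − 10 = 4 days of slack.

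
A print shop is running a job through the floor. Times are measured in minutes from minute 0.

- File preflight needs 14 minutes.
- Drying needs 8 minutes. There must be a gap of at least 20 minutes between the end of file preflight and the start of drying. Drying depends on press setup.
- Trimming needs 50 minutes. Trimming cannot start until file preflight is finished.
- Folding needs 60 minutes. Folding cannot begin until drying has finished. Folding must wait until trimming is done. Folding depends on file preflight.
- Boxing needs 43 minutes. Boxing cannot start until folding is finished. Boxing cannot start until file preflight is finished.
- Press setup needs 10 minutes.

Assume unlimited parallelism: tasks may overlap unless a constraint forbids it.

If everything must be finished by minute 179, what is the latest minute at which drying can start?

68

To finish by minute 179, boxing (duration 43) must start no later than minute 136.
Folding has to be done before boxing (must start by minute 136). That means finishing by minute 136, i.e. starting by 136 − 60 = minute 76.
Drying has to be done before folding (must start by minute 76). That means finishing by minute 76, i.e. starting by 76 − 8 = minute 68.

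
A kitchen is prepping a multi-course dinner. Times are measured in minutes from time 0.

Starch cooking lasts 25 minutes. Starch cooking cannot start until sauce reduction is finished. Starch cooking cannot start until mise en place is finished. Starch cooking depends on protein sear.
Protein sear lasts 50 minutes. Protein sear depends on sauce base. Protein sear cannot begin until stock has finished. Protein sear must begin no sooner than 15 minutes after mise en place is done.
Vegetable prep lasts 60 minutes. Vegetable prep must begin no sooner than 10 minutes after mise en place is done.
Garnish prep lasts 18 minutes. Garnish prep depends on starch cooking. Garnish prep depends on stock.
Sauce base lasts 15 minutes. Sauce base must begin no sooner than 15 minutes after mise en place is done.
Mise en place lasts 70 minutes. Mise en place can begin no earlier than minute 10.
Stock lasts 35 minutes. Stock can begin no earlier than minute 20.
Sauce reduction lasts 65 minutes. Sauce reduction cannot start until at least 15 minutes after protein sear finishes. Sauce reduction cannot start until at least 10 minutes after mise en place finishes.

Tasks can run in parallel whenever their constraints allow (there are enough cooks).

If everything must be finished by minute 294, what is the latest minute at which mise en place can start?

Garnish prep has no dependents, so it just needs to finish by minute 294. Starting by 294 − 18 = minute 276 achieves that.
Starch cooking has to be done before garnish prep (must start by minute 276). That means finishing by minute 276, i.e. starting by 276 − 25 = minute 251.
Sauce reduction must finish before starch cooking (must start by minute 251). With a 65-minute duration, sauce reduction must start by 251 − 65 = minute 186.
Protein sear feeds sauce reduction (must start by minute 186, minus 15-minute gap → minute 171); starch cooking (must start by minute 251). Taking the minimum, protein sear must finish by minute 171 and start by 171 − 50 = minute 121.
Sauce base feeds into protein sear (must start by minute 121); so sauce base must finish by minute 121 and therefore start by minute 106.
To finish by minute 294, vegetable prep (duration 60) must start no later than minute 234.
For mise en place: sauce base (must start by minute 106, minus 15-minute gap → minute 91); protein sear (must start by minute 121, minus 15-minute gap → minute 106); vegetable prep (must start by minute 234, minus 10-minute gap → minute 224); sauce reduction (must start by minute 186, minus 10-minute gap → minute 176); starch cooking (must start by minute 251). The most restrictive is minute 91; with a 70-minute duration, mise en place must start by minute 21.

21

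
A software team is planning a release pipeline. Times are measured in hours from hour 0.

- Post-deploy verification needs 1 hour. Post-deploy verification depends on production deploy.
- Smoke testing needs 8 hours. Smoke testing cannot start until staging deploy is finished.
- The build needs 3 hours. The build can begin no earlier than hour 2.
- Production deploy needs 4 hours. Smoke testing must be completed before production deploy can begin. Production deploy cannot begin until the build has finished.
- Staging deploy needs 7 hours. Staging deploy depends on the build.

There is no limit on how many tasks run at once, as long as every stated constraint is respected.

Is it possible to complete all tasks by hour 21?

After its own release at hour 2, the build can start at hour 2 and finishes at hour 5.
After the build (finishes hour 5), staging deploy can start at hour 5 and finishes at hour 12.
Smoke testing cannot begin until staging deploy (finishes hour 12). It runs from hour 12 to 12 + 8 = hour 20.
For production deploy: smoke testing (finishes hour 20); the build (finishes hour 5). Taking the maximum gives a start of hour 20, and it finishes at 20 + 4 = hour 24.
Post-deploy verification waits on production deploy (finishes hour 24), so it starts at hour 24 and finishes at 24 + 1 = hour 25.
The earliest everything can be done is hour 25, which is after the deadline of 21, so it is not possible.

No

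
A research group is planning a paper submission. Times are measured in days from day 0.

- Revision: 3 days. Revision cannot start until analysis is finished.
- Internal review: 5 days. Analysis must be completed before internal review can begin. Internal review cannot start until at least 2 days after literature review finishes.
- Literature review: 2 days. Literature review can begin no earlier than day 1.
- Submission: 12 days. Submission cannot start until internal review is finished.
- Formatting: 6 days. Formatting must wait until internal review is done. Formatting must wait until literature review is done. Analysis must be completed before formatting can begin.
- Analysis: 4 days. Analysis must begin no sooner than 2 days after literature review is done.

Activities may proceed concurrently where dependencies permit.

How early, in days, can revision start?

Literature review waits on its own release at day 1, so it starts at day 1 and finishes at 1 + 2 = day 3.
Analysis cannot begin until literature review (finishes day 3, plus 2-day gap → day 5). It runs from day 5 to 5 + 4 = day 9.
Revision waits on analysis (finishes day 9), so the earliest it can start is day 9.

9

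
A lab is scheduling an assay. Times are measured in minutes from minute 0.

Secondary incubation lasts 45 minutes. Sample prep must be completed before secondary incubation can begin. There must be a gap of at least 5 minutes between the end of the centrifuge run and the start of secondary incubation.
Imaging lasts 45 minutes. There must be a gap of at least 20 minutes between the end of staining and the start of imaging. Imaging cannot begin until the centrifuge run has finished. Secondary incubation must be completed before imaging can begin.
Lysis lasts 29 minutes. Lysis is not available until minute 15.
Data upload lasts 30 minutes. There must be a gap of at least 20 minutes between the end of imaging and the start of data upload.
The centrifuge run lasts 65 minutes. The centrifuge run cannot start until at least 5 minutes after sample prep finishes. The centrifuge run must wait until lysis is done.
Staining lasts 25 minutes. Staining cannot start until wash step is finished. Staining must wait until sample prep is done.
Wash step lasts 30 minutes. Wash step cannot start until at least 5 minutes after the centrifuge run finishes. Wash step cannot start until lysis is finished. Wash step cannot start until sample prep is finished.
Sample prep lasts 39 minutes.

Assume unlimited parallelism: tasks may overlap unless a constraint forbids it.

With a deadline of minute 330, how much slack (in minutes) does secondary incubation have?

Lysis waits on its own release at minute 15, so it starts at minute 15 and finishes at 15 + 29 = minute 44.
Sample prep can start immediately at minute 0; it finishes at minute 39.
The centrifuge run cannot start until sample prep (finishes minute 39, plus 5-minute gap → minute 44); lysis (finishes minute 44). The controlling bound is minute 44, so the centrifuge run finishes at 44 + 65 = minute 109.
Secondary incubation needs all of sample prep (finishes minute 39); the centrifuge run (finishes minute 109, plus 5-minute gap → minute 114). That puts its earliest start at minute 114; it finishes at 114 + 45 = minute 159.

Working backward from the deadline:
Data upload must finish by minute 330; it takes 30 minutes, so it must start by 330 − 30 = minute 300.
Imaging has to be done before data upload (must start by minute 300, minus 20-minute gap → minute 280). That means finishing by minute 280, i.e. starting by 280 − 45 = minute 235.
Secondary incubation has to be done before imaging (must start by minute 235). That means finishing by minute 235, i.e. starting by 235 − 45 = minute 190.
So secondary incubation can start as early as minute 114 and as late as minute 190, giving 190 − 114 = 76 minutes of slack.

76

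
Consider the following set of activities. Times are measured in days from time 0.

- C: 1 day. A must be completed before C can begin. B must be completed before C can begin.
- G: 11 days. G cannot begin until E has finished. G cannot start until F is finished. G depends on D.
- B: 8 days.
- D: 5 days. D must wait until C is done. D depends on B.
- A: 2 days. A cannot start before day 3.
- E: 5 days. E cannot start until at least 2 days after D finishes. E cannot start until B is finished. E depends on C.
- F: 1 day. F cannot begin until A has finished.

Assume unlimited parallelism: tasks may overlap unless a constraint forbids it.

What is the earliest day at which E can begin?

B has no prerequisites, so it starts at day 0 and finishes at day 8.
After its own release at day 3, A can start at day 3 and finishes at day 5.
For C: A (finishes day 5); B (finishes day 8). Taking the maximum gives a start of day 8, and it finishes at 8 + 1 = day 9.
D has to wait for C (finishes day 9); B (finishes day 8). The latest of these is day 9, so D runs day 9 to 9 + 5 = day 14.
E waits on D (finishes day 14, plus 2-day gap → day 16); B (finishes day 8); C (finishes day 9). The latest of these is day 16, which is the earliest E can start.

16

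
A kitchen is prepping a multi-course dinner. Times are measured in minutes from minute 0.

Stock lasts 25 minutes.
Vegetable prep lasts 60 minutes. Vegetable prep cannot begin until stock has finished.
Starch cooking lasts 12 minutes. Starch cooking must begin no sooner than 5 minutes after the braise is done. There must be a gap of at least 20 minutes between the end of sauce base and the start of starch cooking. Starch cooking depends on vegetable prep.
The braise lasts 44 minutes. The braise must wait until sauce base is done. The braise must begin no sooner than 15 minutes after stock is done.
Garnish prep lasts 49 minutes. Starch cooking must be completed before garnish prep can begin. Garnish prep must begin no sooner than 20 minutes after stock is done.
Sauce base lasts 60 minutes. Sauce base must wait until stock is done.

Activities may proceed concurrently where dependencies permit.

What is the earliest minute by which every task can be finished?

195

Nothing blocks stock, so it runs from minute 0 to minute 25.
Vegetable prep cannot begin until stock (finishes minute 25). It runs from minute 25 to 25 + 60 = minute 85.
Sauce base cannot begin until stock (finishes minute 25). It runs from minute 25 to 25 + 60 = minute 85.
The braise needs all of sauce base (finishes minute 85); stock (finishes minute 25, plus 15-minute gap → minute 40). That puts its earliest start at minute 85; it finishes at 85 + 44 = minute 129.
Starch cooking cannot start until the braise (finishes minute 129, plus 5-minute gap → minute 134); sauce base (finishes minute 85, plus 20-minute gap → minute 105); vegetable prep (finishes minute 85). The controlling bound is minute 134, so starch cooking finishes at 134 + 12 = minute 146.
Garnish prep has to wait for starch cooking (finishes minute 146); stock (finishes minute 25, plus 20-minute gap → minute 45). The latest of these is minute 146, so garnish prep runs minute 146 to 146 + 49 = minute 195.
All tasks are finished once the last one completes. Finish times: Stock at 25, Sauce base at 85, The braise at 129, Vegetable prep at 85, Starch cooking at 146, Garnish prep at 195. The latest is minute 195.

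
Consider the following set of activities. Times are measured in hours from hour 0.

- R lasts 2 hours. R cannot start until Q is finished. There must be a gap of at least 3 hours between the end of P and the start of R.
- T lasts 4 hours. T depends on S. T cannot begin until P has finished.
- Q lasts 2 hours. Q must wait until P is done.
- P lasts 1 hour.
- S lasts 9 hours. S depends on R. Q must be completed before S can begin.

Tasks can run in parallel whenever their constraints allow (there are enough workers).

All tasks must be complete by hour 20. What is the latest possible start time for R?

5

To finish by hour 20, T (duration 4) must start no later than hour 16.
S must finish before T (must start by hour 16). With a 9-hour duration, S must start by 16 − 9 = hour 7.
R must finish before S (must start by hour 7). With a 2-hour duration, R must start by 7 − 2 = hour 5.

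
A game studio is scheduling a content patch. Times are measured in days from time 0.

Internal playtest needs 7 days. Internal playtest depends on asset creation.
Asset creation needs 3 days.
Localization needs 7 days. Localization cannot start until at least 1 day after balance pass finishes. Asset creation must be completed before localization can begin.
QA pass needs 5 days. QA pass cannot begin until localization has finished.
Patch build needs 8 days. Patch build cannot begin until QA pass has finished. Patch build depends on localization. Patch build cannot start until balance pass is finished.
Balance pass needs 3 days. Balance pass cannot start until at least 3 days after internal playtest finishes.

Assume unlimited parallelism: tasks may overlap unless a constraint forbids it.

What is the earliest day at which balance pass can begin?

Asset creation can start immediately at day 0; it finishes at day 3.
Internal playtest waits on asset creation (finishes day 3), so it starts at day 3 and finishes at 3 + 7 = day 10.
Balance pass waits on internal playtest (finishes day 10, plus 3-day gap → day 13), so the earliest it can start is day 13.

13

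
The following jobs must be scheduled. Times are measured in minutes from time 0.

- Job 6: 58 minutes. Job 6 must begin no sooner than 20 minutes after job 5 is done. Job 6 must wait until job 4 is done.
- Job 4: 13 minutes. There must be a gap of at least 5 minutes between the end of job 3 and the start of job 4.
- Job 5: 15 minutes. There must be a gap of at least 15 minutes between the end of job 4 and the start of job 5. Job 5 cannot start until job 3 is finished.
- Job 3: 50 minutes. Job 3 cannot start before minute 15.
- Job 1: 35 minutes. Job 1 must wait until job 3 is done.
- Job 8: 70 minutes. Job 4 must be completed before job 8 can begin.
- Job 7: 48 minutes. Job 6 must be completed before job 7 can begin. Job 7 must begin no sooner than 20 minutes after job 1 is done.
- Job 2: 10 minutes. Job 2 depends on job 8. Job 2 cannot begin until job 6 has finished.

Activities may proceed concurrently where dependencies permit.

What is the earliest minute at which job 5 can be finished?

Job 3 cannot begin until its own release at minute 15. It runs from minute 15 to 15 + 50 = minute 65.
After job 3 (finishes minute 65, plus 5-minute gap → minute 70), job 4 can start at minute 70 and finishes at minute 83.
Job 5 has to wait for job 4 (finishes minute 83, plus 15-minute gap → minute 98); job 3 (finishes minute 65). The latest of these is minute 98, so job 5 runs minute 98 to 98 + 15 = minute 113.

113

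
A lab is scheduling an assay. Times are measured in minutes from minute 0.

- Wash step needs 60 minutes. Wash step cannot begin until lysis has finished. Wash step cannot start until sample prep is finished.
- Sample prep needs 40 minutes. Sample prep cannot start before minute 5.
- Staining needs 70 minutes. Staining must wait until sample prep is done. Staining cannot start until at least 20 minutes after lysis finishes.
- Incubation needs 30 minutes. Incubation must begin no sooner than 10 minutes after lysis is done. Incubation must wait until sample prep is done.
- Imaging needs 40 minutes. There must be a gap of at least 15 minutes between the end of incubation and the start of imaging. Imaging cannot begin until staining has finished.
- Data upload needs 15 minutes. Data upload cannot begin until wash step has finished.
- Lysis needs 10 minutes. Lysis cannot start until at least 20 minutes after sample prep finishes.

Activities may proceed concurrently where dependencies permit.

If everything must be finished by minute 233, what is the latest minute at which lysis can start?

93

Imaging has no dependents, so it just needs to finish by minute 233. Starting by 233 − 40 = minute 193 achieves that.
Since imaging (must start by minute 193, minus 15-minute gap → minute 178) depends on it, incubation must finish by minute 178. Backing off its 30-minute duration gives a latest start of minute 148.
Data upload must finish by minute 233; it takes 15 minutes, so it must start by 233 − 15 = minute 218.
Wash step must finish before data upload (must start by minute 218). With a 60-minute duration, wash step must start by 218 − 60 = minute 158.
Staining feeds into imaging (must start by minute 193); so staining must finish by minute 193 and therefore start by minute 123.
For lysis: incubation (must start by minute 148, minus 10-minute gap → minute 138); wash step (must start by minute 158); staining (must start by minute 123, minus 20-minute gap → minute 103). The most restrictive is minute 103; with a 10-minute duration, lysis must start by minute 93.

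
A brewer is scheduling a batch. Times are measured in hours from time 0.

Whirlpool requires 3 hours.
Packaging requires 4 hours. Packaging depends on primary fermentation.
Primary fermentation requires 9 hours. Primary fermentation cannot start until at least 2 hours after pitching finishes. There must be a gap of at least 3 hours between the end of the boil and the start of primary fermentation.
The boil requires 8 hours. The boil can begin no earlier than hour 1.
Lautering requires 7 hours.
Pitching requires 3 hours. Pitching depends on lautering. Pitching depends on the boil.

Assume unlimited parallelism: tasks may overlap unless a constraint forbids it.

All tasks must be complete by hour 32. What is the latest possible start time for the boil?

6

To finish by hour 32, packaging (duration 4) must start no later than hour 28.
Since packaging (must start by hour 28) depends on it, primary fermentation must finish by hour 28. Backing off its 9-hour duration gives a latest start of hour 19.
Pitching has to be done before primary fermentation (must start by hour 19, minus 2-hour gap → hour 17). That means finishing by hour 17, i.e. starting by 17 − 3 = hour 14.
The boil has several dependents: pitching (must start by hour 14); primary fermentation (must start by hour 19, minus 3-hour gap → hour 16). The earliest of those limits is hour 14, so the boil must start by 14 − 8 = hour 6.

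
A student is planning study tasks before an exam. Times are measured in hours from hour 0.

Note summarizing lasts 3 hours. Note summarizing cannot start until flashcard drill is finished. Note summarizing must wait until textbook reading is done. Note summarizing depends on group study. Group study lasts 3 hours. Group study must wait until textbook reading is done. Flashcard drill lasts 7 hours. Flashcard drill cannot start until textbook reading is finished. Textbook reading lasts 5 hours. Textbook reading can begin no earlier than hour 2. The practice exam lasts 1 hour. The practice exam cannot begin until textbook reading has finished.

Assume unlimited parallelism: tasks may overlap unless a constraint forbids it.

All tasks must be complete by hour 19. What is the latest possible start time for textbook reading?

4

Nothing follows note summarizing; the deadline of hour 19 is its only limit. It must start by 19 − 3 = hour 16.
Flashcard drill feeds into note summarizing (must start by hour 16); so flashcard drill must finish by hour 16 and therefore start by hour 9.
The practice exam has no dependents, so it just needs to finish by hour 19. Starting by 19 − 1 = hour 18 achieves that.
Group study feeds into note summarizing (must start by hour 16); so group study must finish by hour 16 and therefore start by hour 13.
Textbook reading has several dependents: flashcard drill (must start by hour 9); the practice exam (must start by hour 18); group study (must start by hour 13); note summarizing (must start by hour 16). The earliest of those limits is hour 9, so textbook reading must start by 9 − 5 = hour 4.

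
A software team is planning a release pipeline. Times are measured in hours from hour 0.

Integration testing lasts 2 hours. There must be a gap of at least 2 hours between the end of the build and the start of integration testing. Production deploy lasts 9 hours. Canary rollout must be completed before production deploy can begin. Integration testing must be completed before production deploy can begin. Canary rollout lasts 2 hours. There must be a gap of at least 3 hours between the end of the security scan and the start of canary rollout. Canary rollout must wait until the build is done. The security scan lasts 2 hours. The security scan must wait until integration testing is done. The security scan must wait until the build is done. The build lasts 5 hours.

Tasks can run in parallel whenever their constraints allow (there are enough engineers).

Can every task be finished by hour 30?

Yes

The build can start immediately at hour 0; it finishes at hour 5.
Integration testing waits on the build (finishes hour 5, plus 2-hour gap → hour 7), so it starts at hour 7 and finishes at 7 + 2 = hour 9.
The security scan needs all of integration testing (finishes hour 9); the build (finishes hour 5). That puts its earliest start at hour 9; it finishes at 9 + 2 = hour 11.
Canary rollout needs all of the security scan (finishes hour 11, plus 3-hour gap → hour 14); the build (finishes hour 5). That puts its earliest start at hour 14; it finishes at 14 + 2 = hour 16.
Production deploy cannot start until canary rollout (finishes hour 16); integration testing (finishes hour 9). The controlling bound is hour 16, so production deploy finishes at 16 + 9 = hour 25.
Every task is finished by hour 25, which is no later than the deadline of 30, so the schedule is feasible.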